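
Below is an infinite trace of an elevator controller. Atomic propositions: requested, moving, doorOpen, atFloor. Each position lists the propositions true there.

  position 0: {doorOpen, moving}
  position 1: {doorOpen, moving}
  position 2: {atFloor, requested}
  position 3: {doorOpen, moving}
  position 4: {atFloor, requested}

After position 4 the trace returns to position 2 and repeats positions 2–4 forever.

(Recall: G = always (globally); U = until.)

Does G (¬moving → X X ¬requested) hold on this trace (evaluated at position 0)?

No

¬moving → X X ¬requested must hold at every position from 0 onward. It fails at position 2, so G (¬moving → X X ¬requested) is false.
Positions where ¬moving holds: 2, 4.
Check X X ¬requested at each: 2→fails, 4→ok.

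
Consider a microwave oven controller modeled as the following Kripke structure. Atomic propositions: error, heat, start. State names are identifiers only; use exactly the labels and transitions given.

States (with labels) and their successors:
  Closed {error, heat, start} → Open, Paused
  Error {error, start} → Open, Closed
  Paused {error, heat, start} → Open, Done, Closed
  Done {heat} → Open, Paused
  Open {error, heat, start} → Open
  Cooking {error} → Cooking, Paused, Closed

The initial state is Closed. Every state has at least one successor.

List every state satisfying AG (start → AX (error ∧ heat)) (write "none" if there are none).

States satisfying start → AX (error ∧ heat): {Closed, Error, Done, Open, Cooking}.
States satisfying AG (start → AX (error ∧ heat)): {Open}.

{Open}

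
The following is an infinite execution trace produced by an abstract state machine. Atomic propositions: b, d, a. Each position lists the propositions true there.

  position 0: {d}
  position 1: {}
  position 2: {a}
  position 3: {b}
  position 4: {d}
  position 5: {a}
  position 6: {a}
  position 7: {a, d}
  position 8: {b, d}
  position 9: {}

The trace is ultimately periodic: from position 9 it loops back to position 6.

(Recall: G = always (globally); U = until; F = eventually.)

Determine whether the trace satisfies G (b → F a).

b → F a holds at every position 0..9, and those are all positions ever visited, so G (b → F a) holds.
Positions where b holds: 3, 8.
Check F a at each: 3→ok, 8→ok.

Holds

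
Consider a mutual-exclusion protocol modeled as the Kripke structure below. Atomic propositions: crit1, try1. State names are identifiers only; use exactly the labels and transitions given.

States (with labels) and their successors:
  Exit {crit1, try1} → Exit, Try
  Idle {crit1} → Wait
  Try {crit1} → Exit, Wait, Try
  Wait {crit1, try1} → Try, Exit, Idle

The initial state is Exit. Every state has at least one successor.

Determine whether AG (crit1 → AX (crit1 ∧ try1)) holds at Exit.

States satisfying crit1 → AX (crit1 ∧ try1): {Idle}.
States satisfying AG (crit1 → AX (crit1 ∧ try1)): ∅.
Exit is reachable from Exit and violates crit1 → AX (crit1 ∧ try1), so AG fails at Exit.
Exit ∉ Sat(AG (crit1 → AX (crit1 ∧ try1))).

Does not hold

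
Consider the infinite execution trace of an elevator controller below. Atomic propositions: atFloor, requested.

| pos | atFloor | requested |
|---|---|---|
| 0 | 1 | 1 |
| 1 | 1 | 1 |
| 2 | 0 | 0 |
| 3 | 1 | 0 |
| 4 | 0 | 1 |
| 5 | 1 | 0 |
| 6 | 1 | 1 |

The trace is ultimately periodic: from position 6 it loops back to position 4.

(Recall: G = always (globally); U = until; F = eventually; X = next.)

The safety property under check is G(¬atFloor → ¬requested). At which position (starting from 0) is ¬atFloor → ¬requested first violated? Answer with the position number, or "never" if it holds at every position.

4

Check ¬atFloor → ¬requested at each position in order: 0 ✓, 1 ✓, 2 ✓, 3 ✓.
At position 4 the labels are {requested}, so ¬atFloor → ¬requested is false there. This is the first violation.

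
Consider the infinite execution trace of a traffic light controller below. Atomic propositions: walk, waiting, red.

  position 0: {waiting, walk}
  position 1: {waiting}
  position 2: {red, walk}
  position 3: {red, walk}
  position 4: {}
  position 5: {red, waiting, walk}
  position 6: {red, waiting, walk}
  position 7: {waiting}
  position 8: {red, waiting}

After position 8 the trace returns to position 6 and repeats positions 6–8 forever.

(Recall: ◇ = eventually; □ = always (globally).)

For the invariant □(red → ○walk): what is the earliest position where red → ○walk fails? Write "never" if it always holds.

Check red → ○walk at each position in order: 0 ✓, 1 ✓, 2 ✓.
At position 3 the labels are {red, walk} and the next position 4 has {}, so red → ○walk is false there. This is the first violation.

3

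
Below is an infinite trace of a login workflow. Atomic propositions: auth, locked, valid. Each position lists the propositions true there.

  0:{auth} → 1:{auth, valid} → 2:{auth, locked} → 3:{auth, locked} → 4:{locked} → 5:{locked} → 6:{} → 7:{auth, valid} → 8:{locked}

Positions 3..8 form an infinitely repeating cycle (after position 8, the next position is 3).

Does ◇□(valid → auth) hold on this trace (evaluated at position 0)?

□(valid → auth) holds at position 0, which is reachable from 0, so ◇□(valid → auth) holds.

Satisfied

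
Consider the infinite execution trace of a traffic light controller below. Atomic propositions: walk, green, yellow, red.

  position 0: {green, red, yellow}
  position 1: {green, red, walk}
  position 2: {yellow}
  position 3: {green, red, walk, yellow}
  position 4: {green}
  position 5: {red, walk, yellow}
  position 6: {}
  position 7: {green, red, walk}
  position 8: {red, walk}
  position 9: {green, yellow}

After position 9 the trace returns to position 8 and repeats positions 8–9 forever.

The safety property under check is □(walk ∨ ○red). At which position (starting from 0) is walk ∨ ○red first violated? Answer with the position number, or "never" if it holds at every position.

never

walk ∨ ○red holds at every position 0..9, and those are all the positions the trace ever visits, so the invariant □(walk ∨ ○red) is never violated.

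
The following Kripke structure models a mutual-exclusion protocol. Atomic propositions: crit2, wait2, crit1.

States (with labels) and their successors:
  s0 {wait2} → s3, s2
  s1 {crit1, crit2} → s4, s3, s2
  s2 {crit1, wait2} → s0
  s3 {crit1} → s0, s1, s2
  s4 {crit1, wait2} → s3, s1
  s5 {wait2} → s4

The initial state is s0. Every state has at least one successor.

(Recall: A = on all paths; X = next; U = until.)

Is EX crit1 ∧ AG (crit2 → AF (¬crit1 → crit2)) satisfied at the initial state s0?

Yes

States satisfying crit1: {s1, s2, s3, s4}.
States satisfying EX crit1: {s0, s1, s3, s4, s5}.
States satisfying crit2 → AF (¬crit1 → crit2): {s0, s1, s2, s3, s4, s5}.
States satisfying AG (crit2 → AF (¬crit1 → crit2)): {s0, s1, s2, s3, s4, s5}.
States satisfying EX crit1 ∧ AG (crit2 → AF (¬crit1 → crit2)): {s0, s1, s3, s4, s5}.
s0 ∈ Sat(EX crit1 ∧ AG (crit2 → AF (¬crit1 → crit2))).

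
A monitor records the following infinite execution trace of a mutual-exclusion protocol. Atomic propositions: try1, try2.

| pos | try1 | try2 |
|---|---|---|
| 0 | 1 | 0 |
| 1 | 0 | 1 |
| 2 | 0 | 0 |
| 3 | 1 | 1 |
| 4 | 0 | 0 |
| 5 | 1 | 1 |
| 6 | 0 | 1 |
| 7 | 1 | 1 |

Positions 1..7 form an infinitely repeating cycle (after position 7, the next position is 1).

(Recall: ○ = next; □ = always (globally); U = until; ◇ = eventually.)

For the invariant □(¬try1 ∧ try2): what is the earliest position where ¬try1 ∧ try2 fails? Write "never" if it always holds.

0

At position 0 the labels are {try1}, so ¬try1 ∧ try2 is false there. This is the first violation.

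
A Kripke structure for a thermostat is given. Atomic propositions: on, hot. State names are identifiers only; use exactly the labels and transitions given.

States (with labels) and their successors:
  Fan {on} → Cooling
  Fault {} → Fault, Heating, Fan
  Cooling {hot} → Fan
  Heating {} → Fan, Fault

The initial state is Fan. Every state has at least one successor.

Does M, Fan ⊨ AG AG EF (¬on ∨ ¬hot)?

States satisfying AG EF (¬on ∨ ¬hot): {Fan, Fault, Cooling, Heating}.
States satisfying AG AG EF (¬on ∨ ¬hot): {Fan, Fault, Cooling, Heating}.
Every state reachable from Fan satisfies AG EF (¬on ∨ ¬hot).
Fan ∈ Sat(AG AG EF (¬on ∨ ¬hot)).

Holds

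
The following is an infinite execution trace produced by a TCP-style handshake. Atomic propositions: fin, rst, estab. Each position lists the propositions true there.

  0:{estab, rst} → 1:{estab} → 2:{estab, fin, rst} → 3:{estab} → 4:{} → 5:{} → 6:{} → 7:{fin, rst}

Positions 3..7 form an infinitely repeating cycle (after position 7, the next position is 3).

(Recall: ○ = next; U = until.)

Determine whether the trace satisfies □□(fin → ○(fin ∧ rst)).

Violated

□(fin → ○(fin ∧ rst)) must hold at every position from 0 onward. It fails at position 0, so □□(fin → ○(fin ∧ rst)) is false.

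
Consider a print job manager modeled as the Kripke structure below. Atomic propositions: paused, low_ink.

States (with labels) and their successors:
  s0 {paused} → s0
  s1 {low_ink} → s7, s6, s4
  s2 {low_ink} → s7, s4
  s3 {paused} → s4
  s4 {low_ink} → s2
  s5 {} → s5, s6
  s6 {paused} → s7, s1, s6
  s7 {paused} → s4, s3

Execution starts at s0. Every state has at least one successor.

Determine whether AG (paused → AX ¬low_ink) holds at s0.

States satisfying paused → AX ¬low_ink: {s0, s1, s2, s4, s5}.
States satisfying AG (paused → AX ¬low_ink): {s0}.
Every state reachable from s0 satisfies paused → AX ¬low_ink.
s0 ∈ Sat(AG (paused → AX ¬low_ink)).

Holds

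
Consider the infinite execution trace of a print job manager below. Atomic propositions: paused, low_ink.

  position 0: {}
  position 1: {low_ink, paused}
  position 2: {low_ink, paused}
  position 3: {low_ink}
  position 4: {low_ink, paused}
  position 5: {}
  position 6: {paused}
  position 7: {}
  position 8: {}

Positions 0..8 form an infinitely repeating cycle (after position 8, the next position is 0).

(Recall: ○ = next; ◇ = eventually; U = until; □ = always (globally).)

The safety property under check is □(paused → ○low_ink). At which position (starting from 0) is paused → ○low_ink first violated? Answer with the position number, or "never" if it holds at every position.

Check paused → ○low_ink at each position in order: 0 ✓, 1 ✓, 2 ✓, 3 ✓.
At position 4 the labels are {low_ink, paused} and the next position 5 has {}, so paused → ○low_ink is false there. This is the first violation.

4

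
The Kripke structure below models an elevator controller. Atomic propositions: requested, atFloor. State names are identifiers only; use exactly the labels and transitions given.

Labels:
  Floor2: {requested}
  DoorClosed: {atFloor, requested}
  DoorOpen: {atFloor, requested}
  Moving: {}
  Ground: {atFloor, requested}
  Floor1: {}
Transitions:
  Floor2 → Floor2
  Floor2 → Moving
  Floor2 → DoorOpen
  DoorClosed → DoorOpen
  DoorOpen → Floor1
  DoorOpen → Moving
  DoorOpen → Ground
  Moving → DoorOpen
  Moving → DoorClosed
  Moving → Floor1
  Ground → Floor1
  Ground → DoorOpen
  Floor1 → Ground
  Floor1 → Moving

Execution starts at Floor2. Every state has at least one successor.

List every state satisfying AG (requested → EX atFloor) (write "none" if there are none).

{Floor2, DoorClosed, DoorOpen, Moving, Ground, Floor1}

States satisfying requested → EX atFloor: {Floor2, DoorClosed, DoorOpen, Moving, Ground, Floor1}.
States satisfying AG (requested → EX atFloor): {Floor2, DoorClosed, DoorOpen, Moving, Ground, Floor1}.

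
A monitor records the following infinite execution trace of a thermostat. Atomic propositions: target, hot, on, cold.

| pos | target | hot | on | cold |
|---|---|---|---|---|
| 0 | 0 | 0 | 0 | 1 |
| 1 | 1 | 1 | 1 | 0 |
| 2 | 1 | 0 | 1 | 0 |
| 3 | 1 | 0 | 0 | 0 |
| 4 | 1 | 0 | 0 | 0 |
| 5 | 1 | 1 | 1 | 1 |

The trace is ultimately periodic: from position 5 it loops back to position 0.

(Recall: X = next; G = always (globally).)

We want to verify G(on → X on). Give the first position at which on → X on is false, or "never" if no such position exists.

2

Check on → X on at each position in order: 0 ✓, 1 ✓.
At position 2 the labels are {on, target} and the next position 3 has {target}, so on → X on is false there. This is the first violation.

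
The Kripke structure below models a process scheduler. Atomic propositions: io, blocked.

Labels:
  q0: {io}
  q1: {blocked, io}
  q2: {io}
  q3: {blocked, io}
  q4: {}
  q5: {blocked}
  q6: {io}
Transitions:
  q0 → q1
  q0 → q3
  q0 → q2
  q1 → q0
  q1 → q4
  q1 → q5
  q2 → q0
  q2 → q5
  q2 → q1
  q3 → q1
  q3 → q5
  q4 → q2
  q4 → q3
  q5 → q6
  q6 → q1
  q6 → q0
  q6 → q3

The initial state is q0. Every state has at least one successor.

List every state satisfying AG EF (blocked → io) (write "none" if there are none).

{q0, q1, q2, q3, q4, q5, q6}

States satisfying EF (blocked → io): {q0, q1, q2, q3, q4, q5, q6}.
States satisfying AG EF (blocked → io): {q0, q1, q2, q3, q4, q5, q6}.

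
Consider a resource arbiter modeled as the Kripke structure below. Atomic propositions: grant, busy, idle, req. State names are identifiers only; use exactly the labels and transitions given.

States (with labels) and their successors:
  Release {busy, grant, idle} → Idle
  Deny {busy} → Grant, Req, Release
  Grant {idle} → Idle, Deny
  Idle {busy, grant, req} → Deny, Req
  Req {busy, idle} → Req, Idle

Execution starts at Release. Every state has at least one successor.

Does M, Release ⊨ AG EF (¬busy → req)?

States satisfying EF (¬busy → req): {Release, Deny, Grant, Idle, Req}.
States satisfying AG EF (¬busy → req): {Release, Deny, Grant, Idle, Req}.
Every state reachable from Release satisfies EF (¬busy → req).
Release ∈ Sat(AG EF (¬busy → req)).

Satisfied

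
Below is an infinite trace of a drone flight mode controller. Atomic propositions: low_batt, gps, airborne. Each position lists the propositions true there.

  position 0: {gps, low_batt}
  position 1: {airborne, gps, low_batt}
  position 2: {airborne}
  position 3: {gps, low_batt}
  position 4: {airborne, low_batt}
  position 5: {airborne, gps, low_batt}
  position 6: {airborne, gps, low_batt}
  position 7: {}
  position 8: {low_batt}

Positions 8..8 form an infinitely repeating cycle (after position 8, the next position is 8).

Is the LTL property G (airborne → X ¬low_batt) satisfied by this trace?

No

airborne → X ¬low_batt must hold at every position from 0 onward. It fails at position 2, so G (airborne → X ¬low_batt) is false.
Positions where airborne holds: 1, 2, 4, 5, 6.
Check X ¬low_batt at each: 1→ok, 2→fails, 4→fails, 5→fails, 6→ok.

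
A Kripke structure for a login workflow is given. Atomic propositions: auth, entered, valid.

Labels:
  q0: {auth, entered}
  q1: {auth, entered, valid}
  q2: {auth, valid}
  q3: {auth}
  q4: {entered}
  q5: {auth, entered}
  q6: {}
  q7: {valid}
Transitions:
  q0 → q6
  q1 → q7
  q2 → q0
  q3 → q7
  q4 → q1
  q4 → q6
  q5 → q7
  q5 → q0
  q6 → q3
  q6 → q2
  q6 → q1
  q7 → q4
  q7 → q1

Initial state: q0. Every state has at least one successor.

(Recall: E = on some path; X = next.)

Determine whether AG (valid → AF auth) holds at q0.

States satisfying valid → AF auth: {q0, q1, q2, q3, q4, q5, q6, q7}.
States satisfying AG (valid → AF auth): {q0, q1, q2, q3, q4, q5, q6, q7}.
Every state reachable from q0 satisfies valid → AF auth.
q0 ∈ Sat(AG (valid → AF auth)).

Satisfied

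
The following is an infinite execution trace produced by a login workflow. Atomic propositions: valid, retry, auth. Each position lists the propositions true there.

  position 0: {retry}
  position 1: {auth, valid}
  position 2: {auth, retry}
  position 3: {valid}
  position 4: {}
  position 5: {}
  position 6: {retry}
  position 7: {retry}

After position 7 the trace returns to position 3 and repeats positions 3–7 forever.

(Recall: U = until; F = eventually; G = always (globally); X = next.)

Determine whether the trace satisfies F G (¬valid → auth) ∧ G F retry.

No

G (¬valid → auth) is false at every position 0..7, so it never becomes true and F G (¬valid → auth) fails.
F retry holds at every position 0..7, and those are all positions ever visited, so G F retry holds.
At position 0: F G (¬valid → auth) is false; G F retry is true; so F G (¬valid → auth) ∧ G F retry is false.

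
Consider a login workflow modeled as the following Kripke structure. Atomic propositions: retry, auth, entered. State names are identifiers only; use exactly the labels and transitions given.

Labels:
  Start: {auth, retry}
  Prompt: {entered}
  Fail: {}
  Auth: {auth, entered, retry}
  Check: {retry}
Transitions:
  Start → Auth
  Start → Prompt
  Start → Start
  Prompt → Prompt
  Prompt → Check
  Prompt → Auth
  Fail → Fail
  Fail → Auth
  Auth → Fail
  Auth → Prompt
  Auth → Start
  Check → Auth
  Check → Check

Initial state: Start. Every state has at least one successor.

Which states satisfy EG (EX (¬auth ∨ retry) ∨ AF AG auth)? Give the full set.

States satisfying EX (¬auth ∨ retry) ∨ AF AG auth: {Start, Prompt, Fail, Auth, Check}.
States satisfying EG (EX (¬auth ∨ retry) ∨ AF AG auth): {Start, Prompt, Fail, Auth, Check}.

{Start, Prompt, Fail, Auth, Check}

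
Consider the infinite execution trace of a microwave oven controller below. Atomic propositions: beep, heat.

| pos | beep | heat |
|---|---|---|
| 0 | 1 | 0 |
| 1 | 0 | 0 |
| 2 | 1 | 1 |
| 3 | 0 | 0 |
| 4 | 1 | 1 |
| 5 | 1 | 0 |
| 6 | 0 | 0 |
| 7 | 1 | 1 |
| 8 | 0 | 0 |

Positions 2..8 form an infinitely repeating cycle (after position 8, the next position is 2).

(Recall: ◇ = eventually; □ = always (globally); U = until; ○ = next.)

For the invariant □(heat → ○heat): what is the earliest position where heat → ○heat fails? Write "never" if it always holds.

2

Check heat → ○heat at each position in order: 0 ✓, 1 ✓.
At position 2 the labels are {beep, heat} and the next position 3 has {}, so heat → ○heat is false there. This is the first violation.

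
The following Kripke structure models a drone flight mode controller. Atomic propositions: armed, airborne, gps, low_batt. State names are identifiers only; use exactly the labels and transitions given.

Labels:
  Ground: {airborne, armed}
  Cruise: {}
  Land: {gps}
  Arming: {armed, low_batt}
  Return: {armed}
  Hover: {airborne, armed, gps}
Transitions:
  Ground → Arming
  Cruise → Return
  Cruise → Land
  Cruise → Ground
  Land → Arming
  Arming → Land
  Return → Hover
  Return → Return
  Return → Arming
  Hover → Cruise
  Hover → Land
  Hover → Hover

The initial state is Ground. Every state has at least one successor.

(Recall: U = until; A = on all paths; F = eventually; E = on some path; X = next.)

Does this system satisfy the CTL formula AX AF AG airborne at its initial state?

Does not hold

States satisfying AF AG airborne: ∅.
States satisfying AX AF AG airborne: ∅.
Ground ∉ Sat(AX AF AG airborne).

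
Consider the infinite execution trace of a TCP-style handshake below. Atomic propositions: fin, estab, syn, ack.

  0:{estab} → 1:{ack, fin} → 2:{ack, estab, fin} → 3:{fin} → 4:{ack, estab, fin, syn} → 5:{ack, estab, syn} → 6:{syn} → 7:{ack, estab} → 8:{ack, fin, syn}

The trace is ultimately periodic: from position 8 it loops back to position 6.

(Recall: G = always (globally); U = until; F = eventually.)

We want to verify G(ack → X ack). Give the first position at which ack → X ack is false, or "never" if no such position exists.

Check ack → X ack at each position in order: 0 ✓, 1 ✓.
At position 2 the labels are {ack, estab, fin} and the next position 3 has {fin}, so ack → X ack is false there. This is the first violation.

2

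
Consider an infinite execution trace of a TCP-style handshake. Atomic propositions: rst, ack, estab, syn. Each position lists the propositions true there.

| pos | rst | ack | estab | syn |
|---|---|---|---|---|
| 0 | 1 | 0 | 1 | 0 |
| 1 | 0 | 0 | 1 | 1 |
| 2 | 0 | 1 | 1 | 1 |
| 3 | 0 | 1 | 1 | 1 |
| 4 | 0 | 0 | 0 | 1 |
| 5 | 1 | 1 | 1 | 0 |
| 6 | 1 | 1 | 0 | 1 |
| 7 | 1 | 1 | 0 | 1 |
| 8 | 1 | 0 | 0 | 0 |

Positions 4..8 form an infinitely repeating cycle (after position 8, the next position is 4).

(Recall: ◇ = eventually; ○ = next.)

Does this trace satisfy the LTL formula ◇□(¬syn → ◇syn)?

Yes

□(¬syn → ◇syn) holds at position 0, which is reachable from 0, so ◇□(¬syn → ◇syn) holds.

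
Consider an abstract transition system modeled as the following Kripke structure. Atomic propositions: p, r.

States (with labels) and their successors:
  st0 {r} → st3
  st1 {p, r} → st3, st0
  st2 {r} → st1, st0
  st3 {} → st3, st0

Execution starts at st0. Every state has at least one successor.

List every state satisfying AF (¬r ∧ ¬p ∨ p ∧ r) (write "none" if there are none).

States satisfying ¬r ∧ ¬p ∨ p ∧ r: {st1, st3}.
States satisfying AF (¬r ∧ ¬p ∨ p ∧ r): {st0, st1, st2, st3}.

{st0, st1, st2, st3}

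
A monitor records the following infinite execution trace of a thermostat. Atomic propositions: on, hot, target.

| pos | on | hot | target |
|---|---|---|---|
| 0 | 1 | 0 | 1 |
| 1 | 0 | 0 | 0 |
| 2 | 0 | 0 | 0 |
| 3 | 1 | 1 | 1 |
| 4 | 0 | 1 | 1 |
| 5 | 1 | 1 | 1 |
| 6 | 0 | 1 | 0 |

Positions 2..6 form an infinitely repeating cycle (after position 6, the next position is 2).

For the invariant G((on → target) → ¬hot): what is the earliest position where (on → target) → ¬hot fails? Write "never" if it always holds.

Check (on → target) → ¬hot at each position in order: 0 ✓, 1 ✓, 2 ✓.
At position 3 the labels are {hot, on, target}, so (on → target) → ¬hot is false there. This is the first violation.

3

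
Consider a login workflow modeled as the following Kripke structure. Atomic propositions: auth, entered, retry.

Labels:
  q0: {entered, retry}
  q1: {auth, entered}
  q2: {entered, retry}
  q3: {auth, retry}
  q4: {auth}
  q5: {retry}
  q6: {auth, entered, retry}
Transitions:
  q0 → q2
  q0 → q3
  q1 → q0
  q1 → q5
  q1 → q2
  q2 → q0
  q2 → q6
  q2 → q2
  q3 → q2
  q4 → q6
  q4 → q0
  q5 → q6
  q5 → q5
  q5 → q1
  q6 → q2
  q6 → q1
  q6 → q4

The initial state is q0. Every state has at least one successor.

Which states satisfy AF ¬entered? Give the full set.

{q3, q4, q5}

States satisfying ¬entered: {q3, q4, q5}.
States satisfying AF ¬entered: {q3, q4, q5}.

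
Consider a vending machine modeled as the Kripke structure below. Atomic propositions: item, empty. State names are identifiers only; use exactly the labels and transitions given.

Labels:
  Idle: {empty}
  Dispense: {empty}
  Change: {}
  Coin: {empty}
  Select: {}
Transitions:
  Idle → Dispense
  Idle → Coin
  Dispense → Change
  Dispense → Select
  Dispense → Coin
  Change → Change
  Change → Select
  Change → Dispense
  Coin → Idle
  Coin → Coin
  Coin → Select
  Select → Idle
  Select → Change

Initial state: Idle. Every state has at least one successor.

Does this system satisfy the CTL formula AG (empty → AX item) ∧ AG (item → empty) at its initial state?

Violated

States satisfying empty → AX item: {Change, Select}.
States satisfying AG (empty → AX item): ∅.
States satisfying item → empty: {Idle, Dispense, Change, Coin, Select}.
States satisfying AG (item → empty): {Idle, Dispense, Change, Coin, Select}.
States satisfying AG (empty → AX item) ∧ AG (item → empty): ∅.
Idle ∉ Sat(AG (empty → AX item) ∧ AG (item → empty)).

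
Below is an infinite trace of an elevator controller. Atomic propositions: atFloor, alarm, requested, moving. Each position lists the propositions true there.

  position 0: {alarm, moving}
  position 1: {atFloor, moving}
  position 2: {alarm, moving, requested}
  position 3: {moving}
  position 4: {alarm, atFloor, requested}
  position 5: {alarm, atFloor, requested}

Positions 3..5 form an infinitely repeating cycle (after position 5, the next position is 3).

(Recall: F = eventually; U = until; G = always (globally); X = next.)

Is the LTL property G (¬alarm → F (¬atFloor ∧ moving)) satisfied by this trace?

¬alarm → F (¬atFloor ∧ moving) holds at every position 0..5, and those are all positions ever visited, so G (¬alarm → F (¬atFloor ∧ moving)) holds.
Positions where ¬alarm holds: 1, 3.
Check F (¬atFloor ∧ moving) at each: 1→ok, 3→ok.

Satisfied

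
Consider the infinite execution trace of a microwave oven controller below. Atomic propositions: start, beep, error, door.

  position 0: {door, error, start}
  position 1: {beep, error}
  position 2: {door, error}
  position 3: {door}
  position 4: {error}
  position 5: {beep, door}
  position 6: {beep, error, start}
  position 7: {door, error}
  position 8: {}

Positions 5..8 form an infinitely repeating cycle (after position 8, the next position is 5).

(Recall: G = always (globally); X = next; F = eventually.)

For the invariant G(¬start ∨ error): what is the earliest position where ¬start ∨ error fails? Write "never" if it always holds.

¬start ∨ error holds at every position 0..8, and those are all the positions the trace ever visits, so the invariant G(¬start ∨ error) is never violated.

never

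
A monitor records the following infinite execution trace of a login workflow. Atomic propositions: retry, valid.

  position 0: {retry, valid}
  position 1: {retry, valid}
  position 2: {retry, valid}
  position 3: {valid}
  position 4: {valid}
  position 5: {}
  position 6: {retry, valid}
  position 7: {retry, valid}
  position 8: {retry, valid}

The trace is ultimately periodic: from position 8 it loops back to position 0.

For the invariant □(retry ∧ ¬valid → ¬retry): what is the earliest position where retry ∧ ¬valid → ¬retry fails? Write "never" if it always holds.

never

retry ∧ ¬valid → ¬retry holds at every position 0..8, and those are all the positions the trace ever visits, so the invariant □(retry ∧ ¬valid → ¬retry) is never violated.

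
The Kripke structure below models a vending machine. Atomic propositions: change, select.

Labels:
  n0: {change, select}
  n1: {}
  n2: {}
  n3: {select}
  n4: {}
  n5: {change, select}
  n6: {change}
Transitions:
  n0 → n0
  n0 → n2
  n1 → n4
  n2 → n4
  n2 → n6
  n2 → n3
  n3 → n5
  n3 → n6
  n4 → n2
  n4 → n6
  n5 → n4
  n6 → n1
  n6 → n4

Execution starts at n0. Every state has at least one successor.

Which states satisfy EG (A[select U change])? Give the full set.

States satisfying A[select U change]: {n0, n3, n5, n6}.
States satisfying EG (A[select U change]): {n0}.

{n0}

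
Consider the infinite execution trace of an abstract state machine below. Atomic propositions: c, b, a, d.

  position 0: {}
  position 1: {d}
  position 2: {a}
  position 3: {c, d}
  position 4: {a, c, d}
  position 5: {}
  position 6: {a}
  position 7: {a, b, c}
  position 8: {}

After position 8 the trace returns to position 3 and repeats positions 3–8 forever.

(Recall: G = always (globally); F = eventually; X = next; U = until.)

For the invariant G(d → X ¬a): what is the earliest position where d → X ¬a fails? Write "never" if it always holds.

1

Check d → X ¬a at each position in order: 0 ✓.
At position 1 the labels are {d} and the next position 2 has {a}, so d → X ¬a is false there. This is the first violation.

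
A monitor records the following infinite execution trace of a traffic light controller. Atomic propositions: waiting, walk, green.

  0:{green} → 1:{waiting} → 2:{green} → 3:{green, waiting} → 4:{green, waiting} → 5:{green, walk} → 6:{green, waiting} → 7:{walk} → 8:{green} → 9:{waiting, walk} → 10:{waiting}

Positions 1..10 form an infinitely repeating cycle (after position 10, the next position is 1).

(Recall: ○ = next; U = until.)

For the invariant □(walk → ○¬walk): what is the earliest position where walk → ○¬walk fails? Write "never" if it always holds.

walk → ○¬walk holds at every position 0..10, and those are all the positions the trace ever visits, so the invariant □(walk → ○¬walk) is never violated.

never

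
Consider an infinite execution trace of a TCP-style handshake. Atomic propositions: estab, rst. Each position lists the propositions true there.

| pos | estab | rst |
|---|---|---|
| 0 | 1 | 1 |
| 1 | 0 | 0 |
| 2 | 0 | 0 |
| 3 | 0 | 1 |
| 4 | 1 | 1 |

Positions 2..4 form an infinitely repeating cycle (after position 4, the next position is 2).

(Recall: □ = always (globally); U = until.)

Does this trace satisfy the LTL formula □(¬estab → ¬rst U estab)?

Violated

¬estab → ¬rst U estab must hold at every position from 0 onward. It fails at position 1, so □(¬estab → ¬rst U estab) is false.
Positions where ¬estab holds: 1, 2, 3.
Check ¬rst U estab at each: 1→fails, 2→fails, 3→fails.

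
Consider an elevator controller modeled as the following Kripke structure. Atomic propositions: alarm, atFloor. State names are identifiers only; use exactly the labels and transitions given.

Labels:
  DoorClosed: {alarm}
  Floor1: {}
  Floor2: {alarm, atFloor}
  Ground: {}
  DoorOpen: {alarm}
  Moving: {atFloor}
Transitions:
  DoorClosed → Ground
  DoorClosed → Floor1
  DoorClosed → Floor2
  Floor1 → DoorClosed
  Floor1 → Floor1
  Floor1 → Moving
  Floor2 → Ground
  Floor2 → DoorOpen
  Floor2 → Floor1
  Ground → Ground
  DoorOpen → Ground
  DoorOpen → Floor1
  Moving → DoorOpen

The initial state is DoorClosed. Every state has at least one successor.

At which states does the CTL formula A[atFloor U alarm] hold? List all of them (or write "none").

{DoorClosed, Floor2, DoorOpen, Moving}

States satisfying atFloor: {Floor2, Moving}.
States satisfying alarm: {DoorClosed, Floor2, DoorOpen}.
States satisfying A[atFloor U alarm]: {DoorClosed, Floor2, DoorOpen, Moving}.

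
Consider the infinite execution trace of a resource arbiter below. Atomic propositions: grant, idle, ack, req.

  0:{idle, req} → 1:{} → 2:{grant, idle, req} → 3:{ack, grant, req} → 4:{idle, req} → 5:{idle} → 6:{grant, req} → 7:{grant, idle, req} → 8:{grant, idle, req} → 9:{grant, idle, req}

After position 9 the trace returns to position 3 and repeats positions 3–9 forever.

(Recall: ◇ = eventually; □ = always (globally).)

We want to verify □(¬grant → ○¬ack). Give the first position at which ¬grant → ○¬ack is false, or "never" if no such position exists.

never

¬grant → ○¬ack holds at every position 0..9, and those are all the positions the trace ever visits, so the invariant □(¬grant → ○¬ack) is never violated.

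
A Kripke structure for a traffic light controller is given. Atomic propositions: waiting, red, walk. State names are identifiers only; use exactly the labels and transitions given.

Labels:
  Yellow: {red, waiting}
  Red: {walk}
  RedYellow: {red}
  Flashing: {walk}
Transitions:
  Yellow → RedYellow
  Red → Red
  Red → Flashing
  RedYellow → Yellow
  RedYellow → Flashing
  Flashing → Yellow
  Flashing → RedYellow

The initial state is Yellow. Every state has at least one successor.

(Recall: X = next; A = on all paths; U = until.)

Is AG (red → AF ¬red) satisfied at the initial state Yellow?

States satisfying red → AF ¬red: {Red, Flashing}.
States satisfying AG (red → AF ¬red): ∅.
RedYellow is reachable from Yellow and violates red → AF ¬red, so AG fails at Yellow.
Yellow ∉ Sat(AG (red → AF ¬red)).

No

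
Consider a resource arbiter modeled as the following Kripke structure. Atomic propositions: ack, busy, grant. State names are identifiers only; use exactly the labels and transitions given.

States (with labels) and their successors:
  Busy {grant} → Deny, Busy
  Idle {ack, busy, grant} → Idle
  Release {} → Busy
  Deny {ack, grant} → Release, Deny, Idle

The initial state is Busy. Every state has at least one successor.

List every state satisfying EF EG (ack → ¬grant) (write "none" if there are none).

States satisfying EG (ack → ¬grant): {Busy, Release}.
States satisfying EF EG (ack → ¬grant): {Busy, Release, Deny}.

{Busy, Release, Deny}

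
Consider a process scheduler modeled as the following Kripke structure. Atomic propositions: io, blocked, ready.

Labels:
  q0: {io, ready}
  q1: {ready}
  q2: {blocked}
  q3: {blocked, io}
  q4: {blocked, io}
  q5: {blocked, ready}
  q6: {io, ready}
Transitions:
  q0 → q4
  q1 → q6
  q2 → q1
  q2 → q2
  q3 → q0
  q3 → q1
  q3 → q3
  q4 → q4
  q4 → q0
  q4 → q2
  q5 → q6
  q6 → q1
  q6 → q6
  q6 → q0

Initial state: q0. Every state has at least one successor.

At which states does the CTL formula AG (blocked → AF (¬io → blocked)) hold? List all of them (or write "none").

States satisfying blocked → AF (¬io → blocked): {q0, q1, q2, q3, q4, q5, q6}.
States satisfying AG (blocked → AF (¬io → blocked)): {q0, q1, q2, q3, q4, q5, q6}.

{q0, q1, q2, q3, q4, q5, q6}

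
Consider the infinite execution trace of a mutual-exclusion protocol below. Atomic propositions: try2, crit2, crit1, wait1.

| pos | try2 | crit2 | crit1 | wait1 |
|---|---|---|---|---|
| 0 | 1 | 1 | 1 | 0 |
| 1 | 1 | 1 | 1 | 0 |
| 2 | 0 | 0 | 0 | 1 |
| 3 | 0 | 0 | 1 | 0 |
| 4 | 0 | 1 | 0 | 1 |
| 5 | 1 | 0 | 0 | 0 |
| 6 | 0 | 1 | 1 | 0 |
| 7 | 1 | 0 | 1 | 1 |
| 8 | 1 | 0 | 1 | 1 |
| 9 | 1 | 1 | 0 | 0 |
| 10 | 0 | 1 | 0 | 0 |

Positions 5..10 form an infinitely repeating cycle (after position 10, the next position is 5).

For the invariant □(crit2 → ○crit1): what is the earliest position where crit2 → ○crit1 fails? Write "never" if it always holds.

Check crit2 → ○crit1 at each position in order: 0 ✓.
At position 1 the labels are {crit1, crit2, try2} and the next position 2 has {wait1}, so crit2 → ○crit1 is false there. This is the first violation.

1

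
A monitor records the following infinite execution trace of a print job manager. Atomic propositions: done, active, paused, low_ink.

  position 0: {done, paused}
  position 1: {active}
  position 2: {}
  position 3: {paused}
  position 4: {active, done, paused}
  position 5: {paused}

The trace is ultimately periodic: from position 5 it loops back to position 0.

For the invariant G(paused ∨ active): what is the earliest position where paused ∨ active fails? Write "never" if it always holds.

2

Check paused ∨ active at each position in order: 0 ✓, 1 ✓.
At position 2 the labels are {}, so paused ∨ active is false there. This is the first violation.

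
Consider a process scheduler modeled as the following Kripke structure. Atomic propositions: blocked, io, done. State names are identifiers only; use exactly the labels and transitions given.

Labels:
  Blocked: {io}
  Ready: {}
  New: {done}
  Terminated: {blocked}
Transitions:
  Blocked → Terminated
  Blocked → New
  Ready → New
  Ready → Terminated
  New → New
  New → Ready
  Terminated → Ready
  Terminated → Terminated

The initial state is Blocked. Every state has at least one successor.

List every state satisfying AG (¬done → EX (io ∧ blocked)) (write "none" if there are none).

States satisfying ¬done → EX (io ∧ blocked): {New}.
States satisfying AG (¬done → EX (io ∧ blocked)): ∅.

none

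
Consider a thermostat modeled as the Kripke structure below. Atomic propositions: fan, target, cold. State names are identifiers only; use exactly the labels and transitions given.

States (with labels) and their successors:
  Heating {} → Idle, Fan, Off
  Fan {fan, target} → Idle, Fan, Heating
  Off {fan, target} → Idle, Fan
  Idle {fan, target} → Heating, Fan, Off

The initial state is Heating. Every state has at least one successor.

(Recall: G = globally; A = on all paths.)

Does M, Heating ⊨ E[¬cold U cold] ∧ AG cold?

States satisfying ¬cold: {Heating, Fan, Off, Idle}.
States satisfying cold: ∅.
States satisfying E[¬cold U cold]: ∅.
States satisfying AG cold: ∅.
States satisfying E[¬cold U cold] ∧ AG cold: ∅.
Heating ∉ Sat(E[¬cold U cold] ∧ AG cold).

No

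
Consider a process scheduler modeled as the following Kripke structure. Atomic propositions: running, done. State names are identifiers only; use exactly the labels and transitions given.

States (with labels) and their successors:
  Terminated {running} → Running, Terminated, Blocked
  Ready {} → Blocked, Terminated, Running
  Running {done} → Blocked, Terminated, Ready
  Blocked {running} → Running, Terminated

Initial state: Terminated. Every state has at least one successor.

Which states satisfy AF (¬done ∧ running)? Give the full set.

{Terminated, Blocked}

States satisfying ¬done ∧ running: {Terminated, Blocked}.
States satisfying AF (¬done ∧ running): {Terminated, Blocked}.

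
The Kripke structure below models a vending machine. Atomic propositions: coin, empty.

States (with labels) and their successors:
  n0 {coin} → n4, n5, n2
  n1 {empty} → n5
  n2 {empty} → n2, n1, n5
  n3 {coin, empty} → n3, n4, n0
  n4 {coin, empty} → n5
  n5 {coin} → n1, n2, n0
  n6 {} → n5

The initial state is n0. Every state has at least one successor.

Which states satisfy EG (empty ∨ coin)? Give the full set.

{n0, n1, n2, n3, n4, n5}

States satisfying empty ∨ coin: {n0, n1, n2, n3, n4, n5}.
States satisfying EG (empty ∨ coin): {n0, n1, n2, n3, n4, n5}.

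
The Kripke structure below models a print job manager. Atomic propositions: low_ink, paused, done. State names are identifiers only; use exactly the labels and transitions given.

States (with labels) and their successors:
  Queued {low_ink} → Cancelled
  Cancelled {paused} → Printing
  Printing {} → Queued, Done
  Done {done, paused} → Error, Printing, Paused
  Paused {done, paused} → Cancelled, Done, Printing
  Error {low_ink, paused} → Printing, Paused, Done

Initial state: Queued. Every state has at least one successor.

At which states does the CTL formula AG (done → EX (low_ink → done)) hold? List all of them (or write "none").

States satisfying done → EX (low_ink → done): {Queued, Cancelled, Printing, Done, Paused, Error}.
States satisfying AG (done → EX (low_ink → done)): {Queued, Cancelled, Printing, Done, Paused, Error}.

{Queued, Cancelled, Printing, Done, Paused, Error}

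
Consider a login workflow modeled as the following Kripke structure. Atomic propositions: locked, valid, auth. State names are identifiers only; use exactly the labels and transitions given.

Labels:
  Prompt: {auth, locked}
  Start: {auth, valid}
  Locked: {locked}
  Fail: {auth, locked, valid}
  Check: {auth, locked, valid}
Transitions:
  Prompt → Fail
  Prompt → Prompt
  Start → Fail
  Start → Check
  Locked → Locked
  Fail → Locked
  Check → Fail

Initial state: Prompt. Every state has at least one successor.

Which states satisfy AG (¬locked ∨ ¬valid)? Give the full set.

{Locked}

States satisfying ¬locked ∨ ¬valid: {Prompt, Start, Locked}.
States satisfying AG (¬locked ∨ ¬valid): {Locked}.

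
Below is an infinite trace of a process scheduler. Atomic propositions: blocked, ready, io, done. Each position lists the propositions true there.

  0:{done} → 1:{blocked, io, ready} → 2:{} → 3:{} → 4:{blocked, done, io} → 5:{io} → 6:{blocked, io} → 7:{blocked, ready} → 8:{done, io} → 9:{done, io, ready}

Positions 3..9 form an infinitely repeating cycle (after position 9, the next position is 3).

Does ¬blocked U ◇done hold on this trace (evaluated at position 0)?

Walking from position 0: ◇done first holds at position 0, and ¬blocked holds at every earlier position along the way, so ¬blocked U ◇done holds.

Satisfied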